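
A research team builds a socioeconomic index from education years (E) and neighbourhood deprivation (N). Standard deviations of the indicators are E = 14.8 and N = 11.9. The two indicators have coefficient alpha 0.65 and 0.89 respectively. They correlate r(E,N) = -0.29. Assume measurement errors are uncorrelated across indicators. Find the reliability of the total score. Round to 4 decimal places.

0.6432

Var(E+N) = 14.8² + 11.9² + 2·[14.8·11.9·(-0.29)] = 360.65 − 102.15 = 258.5.
Under uncorrelated errors the observed covariances equal the true-score covariances, so only the own-variance terms attenuate.
True-score variance = [14.8²·0.65 + 11.9²·0.89] − 102.15 = 268.409 − 102.15 = 166.259.
Reliability = 166.259 / 258.5 = 0.6432.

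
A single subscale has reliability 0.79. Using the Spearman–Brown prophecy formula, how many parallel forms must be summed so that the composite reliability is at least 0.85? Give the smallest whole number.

2

k ≥ ρ*(1−ρ₁)/(ρ₁(1−ρ*)) = 0.85·0.21 / (0.79·0.15) = 1.506.
Smallest integer k = 2.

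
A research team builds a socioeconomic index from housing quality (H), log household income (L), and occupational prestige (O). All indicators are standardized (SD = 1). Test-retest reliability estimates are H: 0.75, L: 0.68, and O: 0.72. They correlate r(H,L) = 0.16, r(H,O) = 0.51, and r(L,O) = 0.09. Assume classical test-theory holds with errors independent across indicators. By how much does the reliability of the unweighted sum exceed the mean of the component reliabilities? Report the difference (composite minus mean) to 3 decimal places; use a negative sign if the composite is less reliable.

Var(sum) = 3 + 1.52 = 4.52; true-score variance = 2.15 + 1.52 = 3.67; composite reliability = 0.8119.
Mean component reliability = 0.7167.
Difference = 0.8119 − 0.7167 = 0.095.

0.095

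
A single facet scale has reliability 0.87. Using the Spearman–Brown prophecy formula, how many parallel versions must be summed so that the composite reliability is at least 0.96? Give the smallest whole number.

4

k ≥ ρ*(1−ρ₁)/(ρ₁(1−ρ*)) = 0.96·0.13 / (0.87·0.04) = 3.586.
Smallest integer k = 4.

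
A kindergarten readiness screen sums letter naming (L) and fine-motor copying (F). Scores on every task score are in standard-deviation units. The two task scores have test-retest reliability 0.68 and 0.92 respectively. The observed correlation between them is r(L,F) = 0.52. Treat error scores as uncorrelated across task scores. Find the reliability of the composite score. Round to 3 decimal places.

Var(L+F) = 2 + 2·[0.52] = 2 + 1.04 = 3.04.
Under uncorrelated errors the observed covariances equal the true-score covariances, so only the own-variance terms attenuate.
True-score variance = [0.68 + 0.92] + 1.04 = 1.6 + 1.04 = 2.64.
Reliability = 2.64 / 3.04 = 0.868.

0.868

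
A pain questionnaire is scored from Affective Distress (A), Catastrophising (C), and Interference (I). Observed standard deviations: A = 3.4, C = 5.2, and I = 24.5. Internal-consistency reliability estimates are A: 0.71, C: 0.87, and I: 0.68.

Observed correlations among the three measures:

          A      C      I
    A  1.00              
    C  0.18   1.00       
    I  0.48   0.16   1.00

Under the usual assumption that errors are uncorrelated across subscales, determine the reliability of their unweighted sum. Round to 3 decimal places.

Var(A+C+I) = 3.4² + 5.2² + 24.5² + 2·[3.4·5.2·0.18 + 3.4·24.5·0.48 + 5.2·24.5·0.16] = 638.85 + 127.101 = 765.951.
With uncorrelated errors the cross-covariances are all true-score covariance, so they carry over unchanged; only the diagonal terms shrink to ρᵢσᵢ².
True-score variance = [3.4²·0.71 + 5.2²·0.87 + 24.5²·0.68] + 127.101 = 439.902 + 127.101 = 567.003.
Reliability = 567.003 / 765.951 = 0.740.

0.740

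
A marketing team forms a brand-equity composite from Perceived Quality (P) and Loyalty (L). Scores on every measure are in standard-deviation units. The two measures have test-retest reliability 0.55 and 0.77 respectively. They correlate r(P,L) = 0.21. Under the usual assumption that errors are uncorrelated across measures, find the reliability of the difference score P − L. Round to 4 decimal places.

0.5696

Var(P−L) = 1 + 1 − 2·0.21 = 2 − 0.42 = 1.58.
Because errors are independent across components, Cov(Tᵢ,Tⱼ) = Cov(Xᵢ,Xⱼ); the off-diagonal part of the true-score variance is the same as above.
True-score variance = [0.55 + 0.77] − 0.42 = 1.32 − 0.42 = 0.9.
Reliability = 0.9 / 1.58 = 0.5696.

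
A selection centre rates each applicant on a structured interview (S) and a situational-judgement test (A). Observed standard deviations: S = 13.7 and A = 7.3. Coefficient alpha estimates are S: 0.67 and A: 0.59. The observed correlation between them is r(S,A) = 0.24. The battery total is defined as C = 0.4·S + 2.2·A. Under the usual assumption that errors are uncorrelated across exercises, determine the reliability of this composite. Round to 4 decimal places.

Var(C) = 0.4²·13.7² + 2.2²·7.3² + 2·[0.88·13.7·7.3·0.24] = 287.954 + 42.2442 = 330.198.
Because errors are independent across components, Cov(Tᵢ,Tⱼ) = Cov(Xᵢ,Xⱼ); the off-diagonal part of the true-score variance is the same as above.
True-score variance = [0.4²·13.7²·0.67 + 2.2²·7.3²·0.59] + 42.2442 = 172.295 + 42.2442 = 214.54.
Reliability = 214.54 / 330.198 = 0.6497.

0.6497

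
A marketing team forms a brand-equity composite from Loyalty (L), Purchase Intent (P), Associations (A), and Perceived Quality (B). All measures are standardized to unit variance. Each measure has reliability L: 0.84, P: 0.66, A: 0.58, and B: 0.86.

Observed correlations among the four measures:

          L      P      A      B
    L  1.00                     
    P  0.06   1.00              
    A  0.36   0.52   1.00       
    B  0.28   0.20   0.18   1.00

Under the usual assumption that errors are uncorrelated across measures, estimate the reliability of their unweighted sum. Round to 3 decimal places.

0.853

Var(L+P+A+B) = 4 + 2·[0.06 + 0.36 + 0.28 + 0.52 + 0.20 + 0.18] = 4 + 3.2 = 7.2.
Because errors are independent across components, Cov(Tᵢ,Tⱼ) = Cov(Xᵢ,Xⱼ); the off-diagonal part of the true-score variance is the same as above.
True-score variance = [0.84 + 0.66 + 0.58 + 0.86] + 3.2 = 2.94 + 3.2 = 6.14.
Reliability = 6.14 / 7.2 = 0.853.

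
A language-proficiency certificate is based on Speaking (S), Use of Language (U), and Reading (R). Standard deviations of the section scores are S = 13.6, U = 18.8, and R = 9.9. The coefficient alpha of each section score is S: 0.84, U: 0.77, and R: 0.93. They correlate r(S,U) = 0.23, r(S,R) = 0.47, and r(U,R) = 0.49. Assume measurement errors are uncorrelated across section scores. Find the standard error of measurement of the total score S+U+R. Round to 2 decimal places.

Var(total) = 636.41 + 426.572 = 1062.98.
True-score variance = 518.665 + 426.572 = 945.237, so reliability = 0.8892.
Error variance = 1062.98 − 945.237 = 117.745; SEM = √117.745 = 10.85.

10.85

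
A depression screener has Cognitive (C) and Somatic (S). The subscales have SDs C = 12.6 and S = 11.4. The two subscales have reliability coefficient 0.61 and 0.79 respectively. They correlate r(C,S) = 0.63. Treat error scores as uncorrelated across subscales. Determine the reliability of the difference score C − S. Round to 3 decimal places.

Var(C−S) = 12.6² + 11.4² − 2·12.6·11.4·0.63 = 288.72 − 180.986 = 107.734.
With uncorrelated errors the cross-covariances are all true-score covariance, so they carry over unchanged; only the diagonal terms shrink to ρᵢσᵢ².
True-score variance = [12.6²·0.61 + 11.4²·0.79] − 180.986 = 199.512 − 180.986 = 18.5256.
Reliability = 18.5256 / 107.734 = 0.172.

0.172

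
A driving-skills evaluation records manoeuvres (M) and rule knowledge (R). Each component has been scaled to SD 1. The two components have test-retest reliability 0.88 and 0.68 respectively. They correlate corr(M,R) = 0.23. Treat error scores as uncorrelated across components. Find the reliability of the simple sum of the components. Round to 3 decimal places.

0.821

Var(M+R) = 2 + 2·[0.23] = 2 + 0.46 = 2.46.
Because errors are independent across components, Cov(Tᵢ,Tⱼ) = Cov(Xᵢ,Xⱼ); the off-diagonal part of the true-score variance is the same as above.
True-score variance = [0.88 + 0.68] + 0.46 = 1.56 + 0.46 = 2.02.
Reliability = 2.02 / 2.46 = 0.821.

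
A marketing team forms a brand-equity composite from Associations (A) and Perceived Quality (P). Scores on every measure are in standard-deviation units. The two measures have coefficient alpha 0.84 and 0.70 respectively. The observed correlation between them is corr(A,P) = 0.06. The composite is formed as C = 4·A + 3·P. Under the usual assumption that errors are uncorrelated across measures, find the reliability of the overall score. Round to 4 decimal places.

0.8011

Var(C) = 4² + 3² + 2·[12·0.06] = 25 + 1.44 = 26.44.
With uncorrelated errors the cross-covariances are all true-score covariance, so they carry over unchanged; only the diagonal terms shrink to ρᵢσᵢ².
True-score variance = [4²·0.84 + 3²·0.70] + 1.44 = 19.74 + 1.44 = 21.18.
Reliability = 21.18 / 26.44 = 0.8011.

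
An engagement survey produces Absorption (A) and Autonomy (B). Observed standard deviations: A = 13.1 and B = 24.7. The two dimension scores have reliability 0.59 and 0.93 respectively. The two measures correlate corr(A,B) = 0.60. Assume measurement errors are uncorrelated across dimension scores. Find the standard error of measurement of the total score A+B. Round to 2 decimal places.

10.63

Var(total) = 781.7 + 388.284 = 1169.98.
True-score variance = 668.634 + 388.284 = 1056.92, so reliability = 0.9034.
Error variance = 1169.98 − 1056.92 = 113.066; SEM = √113.066 = 10.63.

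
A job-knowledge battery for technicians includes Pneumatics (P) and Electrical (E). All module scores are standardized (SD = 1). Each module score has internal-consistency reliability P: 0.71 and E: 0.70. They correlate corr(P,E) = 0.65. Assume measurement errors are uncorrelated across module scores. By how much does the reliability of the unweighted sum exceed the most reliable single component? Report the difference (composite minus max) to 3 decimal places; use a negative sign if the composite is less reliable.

0.111

Var(sum) = 2 + 1.3 = 3.3; true-score variance = 1.41 + 1.3 = 2.71; composite reliability = 0.8212.
Max component reliability = 0.7100.
Difference = 0.8212 − 0.7100 = 0.111.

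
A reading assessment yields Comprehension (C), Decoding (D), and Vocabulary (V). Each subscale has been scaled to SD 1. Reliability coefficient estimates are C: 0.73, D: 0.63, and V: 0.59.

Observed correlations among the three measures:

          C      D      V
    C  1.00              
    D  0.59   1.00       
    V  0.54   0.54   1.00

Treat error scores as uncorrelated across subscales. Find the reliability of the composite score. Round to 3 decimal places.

Var(C+D+V) = 3 + 2·[0.59 + 0.54 + 0.54] = 3 + 3.34 = 6.34.
Under uncorrelated errors the observed covariances equal the true-score covariances, so only the own-variance terms attenuate.
True-score variance = [0.73 + 0.63 + 0.59] + 3.34 = 1.95 + 3.34 = 5.29.
Reliability = 5.29 / 6.34 = 0.834.

0.834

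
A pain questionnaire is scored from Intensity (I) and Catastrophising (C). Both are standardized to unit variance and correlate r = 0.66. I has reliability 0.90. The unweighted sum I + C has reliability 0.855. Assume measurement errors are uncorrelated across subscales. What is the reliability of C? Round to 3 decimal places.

Var(I+C) = 2 + 2·0.66 = 3.320.
True-score variance = ρ_I + ρ_C + 2·0.66, so 0.855 = (0.90 + ρ_C + 1.32) / 3.320.
ρ_C = 0.855·3.320 − 0.90 − 1.32 = 0.619.

0.619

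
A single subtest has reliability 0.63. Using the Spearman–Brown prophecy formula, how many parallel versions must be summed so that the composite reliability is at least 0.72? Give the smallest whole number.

2

k ≥ ρ*(1−ρ₁)/(ρ₁(1−ρ*)) = 0.72·0.37 / (0.63·0.28) = 1.510.
Smallest integer k = 2.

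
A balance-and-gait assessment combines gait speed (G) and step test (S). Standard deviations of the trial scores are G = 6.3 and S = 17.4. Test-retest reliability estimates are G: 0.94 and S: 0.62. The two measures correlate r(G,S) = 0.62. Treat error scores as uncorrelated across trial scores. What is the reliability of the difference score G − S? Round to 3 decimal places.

Var(G−S) = 6.3² + 17.4² − 2·6.3·17.4·0.62 = 342.45 − 135.929 = 206.521.
Because errors are independent across components, Cov(Tᵢ,Tⱼ) = Cov(Xᵢ,Xⱼ); the off-diagonal part of the true-score variance is the same as above.
True-score variance = [6.3²·0.94 + 17.4²·0.62] − 135.929 = 225.02 − 135.929 = 89.091.
Reliability = 89.091 / 206.521 = 0.431.

0.431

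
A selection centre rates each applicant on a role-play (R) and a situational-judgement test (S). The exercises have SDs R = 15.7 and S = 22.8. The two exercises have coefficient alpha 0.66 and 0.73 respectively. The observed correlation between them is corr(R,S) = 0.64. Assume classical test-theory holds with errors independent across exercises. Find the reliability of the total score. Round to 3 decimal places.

0.817

Var(R+S) = 15.7² + 22.8² + 2·[15.7·22.8·0.64] = 766.33 + 458.189 = 1224.52.
With uncorrelated errors the cross-covariances are all true-score covariance, so they carry over unchanged; only the diagonal terms shrink to ρᵢσᵢ².
True-score variance = [15.7²·0.66 + 22.8²·0.73] + 458.189 = 542.167 + 458.189 = 1000.36.
Reliability = 1000.36 / 1224.52 = 0.817.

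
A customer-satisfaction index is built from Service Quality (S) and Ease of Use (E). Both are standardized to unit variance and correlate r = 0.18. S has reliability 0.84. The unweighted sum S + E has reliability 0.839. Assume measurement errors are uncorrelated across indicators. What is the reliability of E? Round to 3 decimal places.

0.780

Var(S+E) = 2 + 2·0.18 = 2.360.
True-score variance = ρ_S + ρ_E + 2·0.18, so 0.839 = (0.84 + ρ_E + 0.36) / 2.360.
ρ_E = 0.839·2.360 − 0.84 − 0.36 = 0.780.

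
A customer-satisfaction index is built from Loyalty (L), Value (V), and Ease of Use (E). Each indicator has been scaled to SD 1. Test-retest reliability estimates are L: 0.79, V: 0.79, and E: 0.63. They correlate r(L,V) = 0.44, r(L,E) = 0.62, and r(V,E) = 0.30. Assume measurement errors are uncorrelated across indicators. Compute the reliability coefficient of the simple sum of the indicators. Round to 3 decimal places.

Var(L+V+E) = 3 + 2·[0.44 + 0.62 + 0.30] = 3 + 2.72 = 5.72.
Under uncorrelated errors the observed covariances equal the true-score covariances, so only the own-variance terms attenuate.
True-score variance = [0.79 + 0.79 + 0.63] + 2.72 = 2.21 + 2.72 = 4.93.
Reliability = 4.93 / 5.72 = 0.862.

0.862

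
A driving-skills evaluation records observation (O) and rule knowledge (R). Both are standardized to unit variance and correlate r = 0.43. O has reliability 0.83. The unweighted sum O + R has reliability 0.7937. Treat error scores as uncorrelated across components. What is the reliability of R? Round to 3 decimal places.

0.580

Var(O+R) = 2 + 2·0.43 = 2.860.
True-score variance = ρ_O + ρ_R + 2·0.43, so 0.7937 = (0.83 + ρ_R + 0.86) / 2.860.
ρ_R = 0.7937·2.860 − 0.83 − 0.86 = 0.580.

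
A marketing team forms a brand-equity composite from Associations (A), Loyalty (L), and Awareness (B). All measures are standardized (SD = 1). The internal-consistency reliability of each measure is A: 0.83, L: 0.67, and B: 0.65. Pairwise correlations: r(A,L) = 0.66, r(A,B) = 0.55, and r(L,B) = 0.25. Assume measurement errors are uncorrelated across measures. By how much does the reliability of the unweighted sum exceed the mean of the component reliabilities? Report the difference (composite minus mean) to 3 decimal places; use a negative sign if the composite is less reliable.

0.140

Var(sum) = 3 + 2.92 = 5.92; true-score variance = 2.15 + 2.92 = 5.07; composite reliability = 0.8564.
Mean component reliability = 0.7167.
Difference = 0.8564 − 0.7167 = 0.140.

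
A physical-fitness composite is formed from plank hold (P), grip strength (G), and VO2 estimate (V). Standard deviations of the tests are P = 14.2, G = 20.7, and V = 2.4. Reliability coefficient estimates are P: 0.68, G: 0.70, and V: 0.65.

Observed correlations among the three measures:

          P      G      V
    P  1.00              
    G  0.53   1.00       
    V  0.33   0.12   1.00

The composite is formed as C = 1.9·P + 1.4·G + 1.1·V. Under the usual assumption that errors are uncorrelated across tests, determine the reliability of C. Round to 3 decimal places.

Var(C) = 1.9²·14.2² + 1.4²·20.7² + 1.1²·2.4² + 2·[2.66·14.2·20.7·0.53 + 2.09·14.2·2.4·0.33 + 1.54·20.7·2.4·0.12] = 1574.73 + 894.165 = 2468.9.
Because errors are independent across components, Cov(Tᵢ,Tⱼ) = Cov(Xᵢ,Xⱼ); the off-diagonal part of the true-score variance is the same as above.
True-score variance = [1.9²·14.2²·0.68 + 1.4²·20.7²·0.70 + 1.1²·2.4²·0.65] + 894.165 = 1087.4 + 894.165 = 1981.57.
Reliability = 1981.57 / 2468.9 = 0.803.

0.803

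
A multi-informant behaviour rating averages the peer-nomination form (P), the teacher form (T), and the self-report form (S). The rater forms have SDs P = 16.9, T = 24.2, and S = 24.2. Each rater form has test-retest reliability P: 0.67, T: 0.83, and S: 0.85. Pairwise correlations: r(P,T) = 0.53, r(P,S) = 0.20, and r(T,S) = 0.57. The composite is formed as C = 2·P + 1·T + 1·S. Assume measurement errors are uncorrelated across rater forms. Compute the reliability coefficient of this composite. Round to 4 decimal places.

Var(C) = 2²·16.9² + 24.2² + 24.2² + 2·[2·16.9·24.2·0.53 + 2·16.9·24.2·0.20 + 24.2·24.2·0.57] = 2313.72 + 1861.85 = 4175.57.
Because errors are independent across components, Cov(Tᵢ,Tⱼ) = Cov(Xᵢ,Xⱼ); the off-diagonal part of the true-score variance is the same as above.
True-score variance = [2²·16.9²·0.67 + 24.2²·0.83 + 24.2²·0.85] + 1861.85 = 1749.31 + 1861.85 = 3611.16.
Reliability = 3611.16 / 4175.57 = 0.8648.

0.8648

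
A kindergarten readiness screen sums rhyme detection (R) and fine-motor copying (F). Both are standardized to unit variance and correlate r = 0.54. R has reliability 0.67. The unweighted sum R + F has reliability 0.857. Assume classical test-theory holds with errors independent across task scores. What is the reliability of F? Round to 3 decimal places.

0.890

Var(R+F) = 2 + 2·0.54 = 3.080.
True-score variance = ρ_R + ρ_F + 2·0.54, so 0.857 = (0.67 + ρ_F + 1.08) / 3.080.
ρ_F = 0.857·3.080 − 0.67 − 1.08 = 0.890.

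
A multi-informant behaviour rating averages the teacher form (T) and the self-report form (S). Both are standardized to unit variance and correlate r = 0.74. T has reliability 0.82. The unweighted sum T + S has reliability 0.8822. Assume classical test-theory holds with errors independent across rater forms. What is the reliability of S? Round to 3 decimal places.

0.770

Var(T+S) = 2 + 2·0.74 = 3.480.
True-score variance = ρ_T + ρ_S + 2·0.74, so 0.8822 = (0.82 + ρ_S + 1.48) / 3.480.
ρ_S = 0.8822·3.480 − 0.82 − 1.48 = 0.770.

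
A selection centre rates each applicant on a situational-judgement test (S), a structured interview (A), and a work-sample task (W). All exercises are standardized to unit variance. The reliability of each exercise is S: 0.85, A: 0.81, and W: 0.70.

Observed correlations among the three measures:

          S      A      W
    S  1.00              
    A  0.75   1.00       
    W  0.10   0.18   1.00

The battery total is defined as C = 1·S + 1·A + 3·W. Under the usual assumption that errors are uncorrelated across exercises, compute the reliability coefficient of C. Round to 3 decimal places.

0.786

Var(C) = 1 + 1 + 3² + 2·[0.75 + 3·0.10 + 3·0.18] = 11 + 3.18 = 14.18.
Under uncorrelated errors the observed covariances equal the true-score covariances, so only the own-variance terms attenuate.
True-score variance = [0.85 + 0.81 + 3²·0.70] + 3.18 = 7.96 + 3.18 = 11.14.
Reliability = 11.14 / 14.18 = 0.786.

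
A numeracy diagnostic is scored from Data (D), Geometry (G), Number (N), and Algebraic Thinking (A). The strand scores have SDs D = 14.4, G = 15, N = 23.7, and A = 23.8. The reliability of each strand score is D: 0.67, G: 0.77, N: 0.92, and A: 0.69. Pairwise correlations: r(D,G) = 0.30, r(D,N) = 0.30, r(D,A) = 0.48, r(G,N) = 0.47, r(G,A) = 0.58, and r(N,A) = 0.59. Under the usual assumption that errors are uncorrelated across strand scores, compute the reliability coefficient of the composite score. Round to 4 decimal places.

0.9063

Var(D+G+N+A) = 14.4² + 15² + 23.7² + 23.8² + 2·[14.4·15·0.30 + 14.4·23.7·0.30 + 14.4·23.8·0.48 + 15·23.7·0.47 + 15·23.8·0.58 + 23.7·23.8·0.59] = 1560.49 + 2077.26 = 3637.75.
Because errors are independent across components, Cov(Tᵢ,Tⱼ) = Cov(Xᵢ,Xⱼ); the off-diagonal part of the true-score variance is the same as above.
True-score variance = [14.4²·0.67 + 15²·0.77 + 23.7²·0.92 + 23.8²·0.69] + 2077.26 = 1219.78 + 2077.26 = 3297.04.
Reliability = 3297.04 / 3637.75 = 0.9063.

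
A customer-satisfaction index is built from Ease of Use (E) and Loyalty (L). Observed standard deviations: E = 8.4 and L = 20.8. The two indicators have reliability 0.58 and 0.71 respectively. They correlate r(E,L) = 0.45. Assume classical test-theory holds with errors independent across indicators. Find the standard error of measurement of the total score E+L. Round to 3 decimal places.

Var(total) = 503.2 + 157.248 = 660.448.
True-score variance = 348.099 + 157.248 = 505.347, so reliability = 0.7652.
Error variance = 660.448 − 505.347 = 155.101; SEM = √155.101 = 12.454.

12.454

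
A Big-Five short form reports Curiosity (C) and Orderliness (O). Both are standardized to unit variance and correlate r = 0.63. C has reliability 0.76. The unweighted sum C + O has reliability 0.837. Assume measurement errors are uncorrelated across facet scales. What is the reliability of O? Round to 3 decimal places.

Var(C+O) = 2 + 2·0.63 = 3.260.
True-score variance = ρ_C + ρ_O + 2·0.63, so 0.837 = (0.76 + ρ_O + 1.26) / 3.260.
ρ_O = 0.837·3.260 − 0.76 − 1.26 = 0.709.

0.709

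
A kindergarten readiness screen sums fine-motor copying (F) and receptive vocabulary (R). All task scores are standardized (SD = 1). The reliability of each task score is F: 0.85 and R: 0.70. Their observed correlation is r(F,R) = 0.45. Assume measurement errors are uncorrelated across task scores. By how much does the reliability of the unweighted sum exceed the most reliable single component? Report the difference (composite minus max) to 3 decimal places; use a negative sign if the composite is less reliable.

Var(sum) = 2 + 0.9 = 2.9; true-score variance = 1.55 + 0.9 = 2.45; composite reliability = 0.8448.
Max component reliability = 0.8500.
Difference = 0.8448 − 0.8500 = -0.005.

-0.005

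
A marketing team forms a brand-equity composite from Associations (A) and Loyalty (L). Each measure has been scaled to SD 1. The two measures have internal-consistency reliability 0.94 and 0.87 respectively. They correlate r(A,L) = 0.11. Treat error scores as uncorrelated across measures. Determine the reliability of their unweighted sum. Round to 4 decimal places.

Var(A+L) = 2 + 2·[0.11] = 2 + 0.22 = 2.22.
Because errors are independent across components, Cov(Tᵢ,Tⱼ) = Cov(Xᵢ,Xⱼ); the off-diagonal part of the true-score variance is the same as above.
True-score variance = [0.94 + 0.87] + 0.22 = 1.81 + 0.22 = 2.03.
Reliability = 2.03 / 2.22 = 0.9144.

0.9144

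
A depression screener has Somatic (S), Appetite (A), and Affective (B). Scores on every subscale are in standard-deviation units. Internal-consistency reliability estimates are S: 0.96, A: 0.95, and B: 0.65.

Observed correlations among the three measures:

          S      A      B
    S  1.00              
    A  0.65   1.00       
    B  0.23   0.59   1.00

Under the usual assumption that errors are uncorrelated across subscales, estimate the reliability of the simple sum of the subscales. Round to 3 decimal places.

0.926

Var(S+A+B) = 3 + 2·[0.65 + 0.23 + 0.59] = 3 + 2.94 = 5.94.
Because errors are independent across components, Cov(Tᵢ,Tⱼ) = Cov(Xᵢ,Xⱼ); the off-diagonal part of the true-score variance is the same as above.
True-score variance = [0.96 + 0.95 + 0.65] + 2.94 = 2.56 + 2.94 = 5.5.
Reliability = 5.5 / 5.94 = 0.926.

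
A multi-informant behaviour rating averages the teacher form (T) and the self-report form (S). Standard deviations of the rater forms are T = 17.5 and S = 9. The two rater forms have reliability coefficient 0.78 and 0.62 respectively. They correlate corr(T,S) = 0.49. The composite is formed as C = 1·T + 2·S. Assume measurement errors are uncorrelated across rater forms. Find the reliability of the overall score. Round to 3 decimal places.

0.797

Var(C) = 17.5² + 2²·9² + 2·[2·17.5·9·0.49] = 630.25 + 308.7 = 938.95.
With uncorrelated errors the cross-covariances are all true-score covariance, so they carry over unchanged; only the diagonal terms shrink to ρᵢσᵢ².
True-score variance = [17.5²·0.78 + 2²·9²·0.62] + 308.7 = 439.755 + 308.7 = 748.455.
Reliability = 748.455 / 938.95 = 0.797.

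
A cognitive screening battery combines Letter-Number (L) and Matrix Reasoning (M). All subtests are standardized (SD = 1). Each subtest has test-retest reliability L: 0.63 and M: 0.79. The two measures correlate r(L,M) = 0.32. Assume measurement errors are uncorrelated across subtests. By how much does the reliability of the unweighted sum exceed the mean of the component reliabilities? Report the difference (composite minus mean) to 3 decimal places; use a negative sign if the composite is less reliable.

Var(sum) = 2 + 0.64 = 2.64; true-score variance = 1.42 + 0.64 = 2.06; composite reliability = 0.7803.
Mean component reliability = 0.7100.
Difference = 0.7803 − 0.7100 = 0.070.

0.070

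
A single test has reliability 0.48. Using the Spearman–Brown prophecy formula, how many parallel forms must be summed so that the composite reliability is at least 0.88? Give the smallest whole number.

8

k ≥ ρ*(1−ρ₁)/(ρ₁(1−ρ*)) = 0.88·0.52 / (0.48·0.12) = 7.944.
Smallest integer k = 8.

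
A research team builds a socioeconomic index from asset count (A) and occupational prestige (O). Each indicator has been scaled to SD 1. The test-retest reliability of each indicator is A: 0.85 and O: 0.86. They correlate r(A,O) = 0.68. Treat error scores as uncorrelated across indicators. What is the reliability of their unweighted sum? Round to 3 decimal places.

0.914

Var(A+O) = 2 + 2·[0.68] = 2 + 1.36 = 3.36.
Because errors are independent across components, Cov(Tᵢ,Tⱼ) = Cov(Xᵢ,Xⱼ); the off-diagonal part of the true-score variance is the same as above.
True-score variance = [0.85 + 0.86] + 1.36 = 1.71 + 1.36 = 3.07.
Reliability = 3.07 / 3.36 = 0.914.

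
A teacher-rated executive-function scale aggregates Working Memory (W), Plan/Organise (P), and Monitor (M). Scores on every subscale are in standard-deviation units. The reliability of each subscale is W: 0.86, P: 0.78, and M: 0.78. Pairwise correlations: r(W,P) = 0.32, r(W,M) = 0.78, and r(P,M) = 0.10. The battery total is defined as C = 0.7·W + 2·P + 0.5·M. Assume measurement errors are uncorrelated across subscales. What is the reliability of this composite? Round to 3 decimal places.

Var(C) = 0.7² + 2² + 0.5² + 2·[1.4·0.32 + 0.35·0.78 + 0.10] = 4.74 + 1.642 = 6.382.
Under uncorrelated errors the observed covariances equal the true-score covariances, so only the own-variance terms attenuate.
True-score variance = [0.7²·0.86 + 2²·0.78 + 0.5²·0.78] + 1.642 = 3.7364 + 1.642 = 5.3784.
Reliability = 5.3784 / 6.382 = 0.843.

0.843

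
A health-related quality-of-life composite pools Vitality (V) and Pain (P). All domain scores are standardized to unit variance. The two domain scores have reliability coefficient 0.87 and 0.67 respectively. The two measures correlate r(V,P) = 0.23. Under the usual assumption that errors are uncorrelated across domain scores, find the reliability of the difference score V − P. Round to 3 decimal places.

Var(V−P) = 1 + 1 − 2·0.23 = 2 − 0.46 = 1.54.
With uncorrelated errors the cross-covariances are all true-score covariance, so they carry over unchanged; only the diagonal terms shrink to ρᵢσᵢ².
True-score variance = [0.87 + 0.67] − 0.46 = 1.54 − 0.46 = 1.08.
Reliability = 1.08 / 1.54 = 0.701.

0.701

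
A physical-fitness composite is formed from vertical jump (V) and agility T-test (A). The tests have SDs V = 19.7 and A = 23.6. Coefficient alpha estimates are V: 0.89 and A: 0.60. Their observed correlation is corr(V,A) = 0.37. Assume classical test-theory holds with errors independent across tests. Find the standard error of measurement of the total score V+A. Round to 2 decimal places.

Var(total) = 945.05 + 344.041 = 1289.09.
True-score variance = 679.576 + 344.041 = 1023.62, so reliability = 0.7941.
Error variance = 1289.09 − 1023.62 = 265.474; SEM = √265.474 = 16.29.

16.29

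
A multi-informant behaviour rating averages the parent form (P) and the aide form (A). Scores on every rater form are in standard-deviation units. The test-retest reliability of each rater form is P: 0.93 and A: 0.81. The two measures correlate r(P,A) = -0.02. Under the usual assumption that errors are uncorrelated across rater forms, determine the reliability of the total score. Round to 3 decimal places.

Var(P+A) = 2 + 2·[(-0.02)] = 2 − 0.04 = 1.96.
Because errors are independent across components, Cov(Tᵢ,Tⱼ) = Cov(Xᵢ,Xⱼ); the off-diagonal part of the true-score variance is the same as above.
True-score variance = [0.93 + 0.81] − 0.04 = 1.74 − 0.04 = 1.7.
Reliability = 1.7 / 1.96 = 0.867.

0.867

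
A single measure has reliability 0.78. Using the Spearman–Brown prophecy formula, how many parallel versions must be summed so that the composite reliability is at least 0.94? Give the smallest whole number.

k ≥ ρ*(1−ρ₁)/(ρ₁(1−ρ*)) = 0.94·0.22 / (0.78·0.06) = 4.419.
Smallest integer k = 5.

5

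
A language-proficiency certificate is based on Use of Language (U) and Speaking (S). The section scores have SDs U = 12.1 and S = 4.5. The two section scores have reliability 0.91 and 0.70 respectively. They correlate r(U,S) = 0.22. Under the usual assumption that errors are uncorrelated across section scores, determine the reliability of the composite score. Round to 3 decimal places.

0.899

Var(U+S) = 12.1² + 4.5² + 2·[12.1·4.5·0.22] = 166.66 + 23.958 = 190.618.
With uncorrelated errors the cross-covariances are all true-score covariance, so they carry over unchanged; only the diagonal terms shrink to ρᵢσᵢ².
True-score variance = [12.1²·0.91 + 4.5²·0.70] + 23.958 = 147.408 + 23.958 = 171.366.
Reliability = 171.366 / 190.618 = 0.899.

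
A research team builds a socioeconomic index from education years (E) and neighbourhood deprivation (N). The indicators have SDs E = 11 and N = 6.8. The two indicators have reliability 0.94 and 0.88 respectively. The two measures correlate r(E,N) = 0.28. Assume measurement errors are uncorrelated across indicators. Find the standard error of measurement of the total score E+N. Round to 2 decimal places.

3.58

Var(total) = 167.24 + 41.888 = 209.128.
True-score variance = 154.431 + 41.888 = 196.319, so reliability = 0.9388.
Error variance = 209.128 − 196.319 = 12.8088; SEM = √12.8088 = 3.58.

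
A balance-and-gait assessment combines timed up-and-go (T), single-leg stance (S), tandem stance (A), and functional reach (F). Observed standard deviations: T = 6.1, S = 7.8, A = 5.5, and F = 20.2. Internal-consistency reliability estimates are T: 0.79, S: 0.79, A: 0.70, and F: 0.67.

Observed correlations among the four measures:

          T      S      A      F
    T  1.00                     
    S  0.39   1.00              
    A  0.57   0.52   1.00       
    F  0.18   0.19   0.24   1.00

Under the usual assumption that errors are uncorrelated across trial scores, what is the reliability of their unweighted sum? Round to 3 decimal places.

0.798

Var(T+S+A+F) = 6.1² + 7.8² + 5.5² + 20.2² + 2·[6.1·7.8·0.39 + 6.1·5.5·0.57 + 6.1·20.2·0.18 + 7.8·5.5·0.52 + 7.8·20.2·0.19 + 5.5·20.2·0.24] = 536.34 + 277.535 = 813.875.
Because errors are independent across components, Cov(Tᵢ,Tⱼ) = Cov(Xᵢ,Xⱼ); the off-diagonal part of the true-score variance is the same as above.
True-score variance = [6.1²·0.79 + 7.8²·0.79 + 5.5²·0.70 + 20.2²·0.67] + 277.535 = 372.021 + 277.535 = 649.557.
Reliability = 649.557 / 813.875 = 0.798.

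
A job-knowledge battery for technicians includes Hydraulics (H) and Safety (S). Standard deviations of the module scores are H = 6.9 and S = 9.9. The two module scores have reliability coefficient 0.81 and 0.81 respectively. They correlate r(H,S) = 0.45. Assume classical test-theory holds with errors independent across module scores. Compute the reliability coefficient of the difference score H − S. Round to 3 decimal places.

Var(H−S) = 6.9² + 9.9² − 2·6.9·9.9·0.45 = 145.62 − 61.479 = 84.141.
Under uncorrelated errors the observed covariances equal the true-score covariances, so only the own-variance terms attenuate.
True-score variance = [6.9²·0.81 + 9.9²·0.81] − 61.479 = 117.952 − 61.479 = 56.4732.
Reliability = 56.4732 / 84.141 = 0.671.

0.671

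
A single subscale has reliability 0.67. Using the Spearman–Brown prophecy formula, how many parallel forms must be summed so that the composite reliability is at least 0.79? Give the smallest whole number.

2

k ≥ ρ*(1−ρ₁)/(ρ₁(1−ρ*)) = 0.79·0.33 / (0.67·0.21) = 1.853.
Smallest integer k = 2.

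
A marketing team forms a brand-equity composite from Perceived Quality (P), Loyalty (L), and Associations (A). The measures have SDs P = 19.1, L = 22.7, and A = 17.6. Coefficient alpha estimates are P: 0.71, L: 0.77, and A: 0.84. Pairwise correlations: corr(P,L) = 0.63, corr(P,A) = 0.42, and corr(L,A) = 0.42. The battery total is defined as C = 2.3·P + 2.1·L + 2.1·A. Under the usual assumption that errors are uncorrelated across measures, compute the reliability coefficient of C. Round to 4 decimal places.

0.8823

Var(C) = 2.3²·19.1² + 2.1²·22.7² + 2.1²·17.6² + 2·[4.83·19.1·22.7·0.63 + 4.83·19.1·17.6·0.42 + 4.41·22.7·17.6·0.42] = 5568.32 + 5482.47 = 11050.8.
Because errors are independent across components, Cov(Tᵢ,Tⱼ) = Cov(Xᵢ,Xⱼ); the off-diagonal part of the true-score variance is the same as above.
True-score variance = [2.3²·19.1²·0.71 + 2.1²·22.7²·0.77 + 2.1²·17.6²·0.84] + 5482.47 = 4267.44 + 5482.47 = 9749.91.
Reliability = 9749.91 / 11050.8 = 0.8823.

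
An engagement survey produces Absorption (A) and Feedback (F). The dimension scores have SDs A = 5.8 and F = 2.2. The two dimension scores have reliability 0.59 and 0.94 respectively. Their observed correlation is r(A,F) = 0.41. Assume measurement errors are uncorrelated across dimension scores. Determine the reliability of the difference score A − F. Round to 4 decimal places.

0.4973

Var(A−F) = 5.8² + 2.2² − 2·5.8·2.2·0.41 = 38.48 − 10.4632 = 28.0168.
Because errors are independent across components, Cov(Tᵢ,Tⱼ) = Cov(Xᵢ,Xⱼ); the off-diagonal part of the true-score variance is the same as above.
True-score variance = [5.8²·0.59 + 2.2²·0.94] − 10.4632 = 24.3972 − 10.4632 = 13.934.
Reliability = 13.934 / 28.0168 = 0.4973.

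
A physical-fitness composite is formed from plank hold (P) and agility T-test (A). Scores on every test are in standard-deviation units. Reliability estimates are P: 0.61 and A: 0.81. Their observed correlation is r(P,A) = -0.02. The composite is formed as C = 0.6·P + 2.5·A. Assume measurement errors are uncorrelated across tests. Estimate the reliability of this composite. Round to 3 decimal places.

Var(C) = 0.6² + 2.5² + 2·[1.5·(-0.02)] = 6.61 − 0.06 = 6.55.
Under uncorrelated errors the observed covariances equal the true-score covariances, so only the own-variance terms attenuate.
True-score variance = [0.6²·0.61 + 2.5²·0.81] − 0.06 = 5.2821 − 0.06 = 5.2221.
Reliability = 5.2221 / 6.55 = 0.797.

0.797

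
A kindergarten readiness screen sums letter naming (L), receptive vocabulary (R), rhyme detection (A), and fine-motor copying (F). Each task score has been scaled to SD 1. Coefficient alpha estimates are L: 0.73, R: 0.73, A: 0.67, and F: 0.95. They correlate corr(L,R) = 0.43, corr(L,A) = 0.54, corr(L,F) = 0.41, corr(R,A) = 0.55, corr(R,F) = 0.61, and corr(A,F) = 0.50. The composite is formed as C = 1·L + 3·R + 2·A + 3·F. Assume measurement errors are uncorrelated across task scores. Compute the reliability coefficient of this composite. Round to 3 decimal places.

0.917

Var(C) = 1 + 3² + 2² + 3² + 2·[3·0.43 + 2·0.54 + 3·0.41 + 6·0.55 + 9·0.61 + 6·0.50] = 23 + 30.78 = 53.78.
Because errors are independent across components, Cov(Tᵢ,Tⱼ) = Cov(Xᵢ,Xⱼ); the off-diagonal part of the true-score variance is the same as above.
True-score variance = [0.73 + 3²·0.73 + 2²·0.67 + 3²·0.95] + 30.78 = 18.53 + 30.78 = 49.31.
Reliability = 49.31 / 53.78 = 0.917.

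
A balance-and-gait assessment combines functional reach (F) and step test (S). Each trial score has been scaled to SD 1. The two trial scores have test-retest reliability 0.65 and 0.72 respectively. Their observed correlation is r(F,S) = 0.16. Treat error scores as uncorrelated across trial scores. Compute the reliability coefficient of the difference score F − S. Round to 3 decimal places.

0.625

Var(F−S) = 1 + 1 − 2·0.16 = 2 − 0.32 = 1.68.
Under uncorrelated errors the observed covariances equal the true-score covariances, so only the own-variance terms attenuate.
True-score variance = [0.65 + 0.72] − 0.32 = 1.37 − 0.32 = 1.05.
Reliability = 1.05 / 1.68 = 0.625.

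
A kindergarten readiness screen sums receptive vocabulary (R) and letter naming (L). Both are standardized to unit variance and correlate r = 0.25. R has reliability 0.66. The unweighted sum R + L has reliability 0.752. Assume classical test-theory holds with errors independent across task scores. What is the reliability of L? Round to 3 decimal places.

0.720

Var(R+L) = 2 + 2·0.25 = 2.500.
True-score variance = ρ_R + ρ_L + 2·0.25, so 0.752 = (0.66 + ρ_L + 0.50) / 2.500.
ρ_L = 0.752·2.500 − 0.66 − 0.50 = 0.720.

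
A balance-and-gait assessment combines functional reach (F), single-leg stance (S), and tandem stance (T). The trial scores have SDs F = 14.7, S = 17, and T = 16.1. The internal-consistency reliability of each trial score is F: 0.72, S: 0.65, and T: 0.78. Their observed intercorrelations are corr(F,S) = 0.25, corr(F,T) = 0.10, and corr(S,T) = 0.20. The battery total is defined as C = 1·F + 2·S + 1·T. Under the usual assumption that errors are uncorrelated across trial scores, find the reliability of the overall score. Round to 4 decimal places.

Var(C) = 14.7² + 2²·17² + 16.1² + 2·[2·14.7·17·0.25 + 14.7·16.1·0.10 + 2·17·16.1·0.20] = 1631.3 + 516.194 = 2147.49.
Under uncorrelated errors the observed covariances equal the true-score covariances, so only the own-variance terms attenuate.
True-score variance = [14.7²·0.72 + 2²·17²·0.65 + 16.1²·0.78] + 516.194 = 1109.17 + 516.194 = 1625.36.
Reliability = 1625.36 / 2147.49 = 0.7569.

0.7569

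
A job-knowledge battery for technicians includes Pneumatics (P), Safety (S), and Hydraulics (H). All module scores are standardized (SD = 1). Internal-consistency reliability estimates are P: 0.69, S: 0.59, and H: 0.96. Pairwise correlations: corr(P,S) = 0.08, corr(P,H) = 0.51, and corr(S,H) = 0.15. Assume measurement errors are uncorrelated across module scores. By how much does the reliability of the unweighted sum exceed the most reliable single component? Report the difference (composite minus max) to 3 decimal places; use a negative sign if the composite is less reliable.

Var(sum) = 3 + 1.48 = 4.48; true-score variance = 2.24 + 1.48 = 3.72; composite reliability = 0.8304.
Max component reliability = 0.9600.
Difference = 0.8304 − 0.9600 = -0.130.

-0.130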